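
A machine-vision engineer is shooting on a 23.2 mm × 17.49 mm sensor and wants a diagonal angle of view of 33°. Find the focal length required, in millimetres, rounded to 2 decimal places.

49.04 mm

Sensor diagonal = √(23.2² + 17.49²) = √844.1401 ≈ 29.0541 mm.
From α = 2·arctan(d/2f) we get f = d / (2·tan(α/2)).
With d = 29.0541 mm and α/2 = 16.5°, tan(α/2) ≈ 0.29621, so f ≈ 29.0541 / 0.59243 ≈ 49.0425 mm.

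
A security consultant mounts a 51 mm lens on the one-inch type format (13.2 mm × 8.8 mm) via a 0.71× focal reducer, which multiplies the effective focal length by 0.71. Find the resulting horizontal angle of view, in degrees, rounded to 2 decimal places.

20.66°

Effective focal length f = 51 × 0.71 = 36.21 mm.
α = 2·arctan(13.2 / (2 × 36.21)) = 2·arctan(0.18227) ≈ 20.6598°.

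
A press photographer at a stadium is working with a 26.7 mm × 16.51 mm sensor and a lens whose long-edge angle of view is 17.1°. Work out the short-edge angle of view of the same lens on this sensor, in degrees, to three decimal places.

10.622°

From the long-edge AOV: f = 26.7 / (2·tan(8.55°)) = 26.7 / 0.30069 ≈ 88.7968 mm.
Short-edge AOV = 2·arctan(16.51 / (2 × 88.7968)) = 2·arctan(0.09297) ≈ 10.6225°.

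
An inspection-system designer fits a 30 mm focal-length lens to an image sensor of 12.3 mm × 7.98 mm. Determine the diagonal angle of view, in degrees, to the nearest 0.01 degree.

27.46°

Sensor diagonal = √(12.3² + 7.98²) = √214.9704 ≈ 14.6619 mm.
Angle of view α = 2·arctan(d/2f) with d = 14.6619 mm and f = 30 mm.
d/2f = 0.24436; arctan(0.24436) ≈ 13.7319°, so α ≈ 27.4639°.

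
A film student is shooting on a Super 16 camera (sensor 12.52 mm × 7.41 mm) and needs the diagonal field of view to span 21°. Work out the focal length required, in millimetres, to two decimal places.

Sensor diagonal = √(12.52² + 7.41²) = √211.6585 ≈ 14.5485 mm.
From α = 2·arctan(d/2f) we get f = d / (2·tan(α/2)).
With d = 14.5485 mm and α/2 = 10.5°, tan(α/2) ≈ 0.18534, so f ≈ 14.5485 / 0.37068 ≈ 39.2483 mm.

39.25 mm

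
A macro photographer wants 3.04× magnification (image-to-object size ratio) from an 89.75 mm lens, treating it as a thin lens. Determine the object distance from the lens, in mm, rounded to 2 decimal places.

With m = dᵢ/dₒ and 1/f = 1/dₒ + 1/dᵢ, substituting dᵢ = m·dₒ gives 1/f = (1 + 1/m)/dₒ, hence dₒ = f·(1 + 1/m).
dₒ = 89.75 × (1 + 1/3.04) = 89.75 × 1.32895 ≈ 119.273 mm.

119.27 mm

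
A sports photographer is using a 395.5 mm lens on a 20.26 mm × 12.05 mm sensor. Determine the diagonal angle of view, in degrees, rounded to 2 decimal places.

Sensor diagonal = √(20.26² + 12.05²) = √555.6701 ≈ 23.5727 mm.
Angle of view α = 2·arctan(d/2f) with d = 23.5727 mm and f = 395.5 mm.
d/2f = 0.02980; arctan(0.02980) ≈ 1.7070°, so α ≈ 3.4139°.

3.41°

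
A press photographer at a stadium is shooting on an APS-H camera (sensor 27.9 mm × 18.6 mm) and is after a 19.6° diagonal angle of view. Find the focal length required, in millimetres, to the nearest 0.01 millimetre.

97.06 mm

Sensor diagonal = √(27.9² + 18.6²) = √1124.3700 ≈ 33.5316 mm.
From α = 2·arctan(d/2f) we get f = d / (2·tan(α/2)).
With d = 33.5316 mm and α/2 = 9.8°, tan(α/2) ≈ 0.17273, so f ≈ 33.5316 / 0.34546 ≈ 97.0637 mm.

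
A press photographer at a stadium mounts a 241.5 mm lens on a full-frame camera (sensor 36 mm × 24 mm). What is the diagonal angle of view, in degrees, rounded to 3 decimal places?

Sensor diagonal = √(36² + 24²) = √1872.0000 ≈ 43.2666 mm.
Angle of view α = 2·arctan(d/2f) with d = 43.2666 mm and f = 241.5 mm.
d/2f = 0.08958; arctan(0.08958) ≈ 5.1188°, so α ≈ 10.2377°.

10.238°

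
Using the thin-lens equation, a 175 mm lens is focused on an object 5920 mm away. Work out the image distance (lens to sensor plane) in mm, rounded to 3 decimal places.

180.331 mm

1/dᵢ = 1/f − 1/dₒ = 1/175 − 1/5920 = 0.0055454 mm⁻¹.
dᵢ = 1/0.0055454 ≈ 180.3307 mm.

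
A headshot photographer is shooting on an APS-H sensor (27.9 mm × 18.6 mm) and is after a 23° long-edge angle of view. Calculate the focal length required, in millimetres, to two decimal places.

From α = 2·arctan(w/2f) we get f = w / (2·tan(α/2)).
With w = 27.9 mm and α/2 = 11.5°, tan(α/2) ≈ 0.20345, so f ≈ 27.9 / 0.40690 ≈ 68.5664 mm.

68.57 mm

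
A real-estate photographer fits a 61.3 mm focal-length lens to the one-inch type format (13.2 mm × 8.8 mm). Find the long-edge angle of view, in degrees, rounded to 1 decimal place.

12.3°

Angle of view α = 2·arctan(w/2f) with w = 13.2 mm and f = 61.3 mm.
w/2f = 0.10767; arctan(0.10767) ≈ 6.1452°, so α ≈ 12.2904°.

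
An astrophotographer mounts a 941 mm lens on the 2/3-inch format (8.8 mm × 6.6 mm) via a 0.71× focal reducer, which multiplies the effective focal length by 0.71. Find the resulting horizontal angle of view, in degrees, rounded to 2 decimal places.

0.75°

Effective focal length f = 941 × 0.71 = 668.11 mm.
α = 2·arctan(8.8 / (2 × 668.11)) = 2·arctan(0.00659) ≈ 0.7547°.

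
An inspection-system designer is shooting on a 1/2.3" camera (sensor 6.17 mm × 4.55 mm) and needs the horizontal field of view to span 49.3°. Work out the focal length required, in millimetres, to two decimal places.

From α = 2·arctan(w/2f) we get f = w / (2·tan(α/2)).
With w = 6.17 mm and α/2 = 24.65°, tan(α/2) ≈ 0.45889, so f ≈ 6.17 / 0.91778 ≈ 6.7227 mm.

6.72 mm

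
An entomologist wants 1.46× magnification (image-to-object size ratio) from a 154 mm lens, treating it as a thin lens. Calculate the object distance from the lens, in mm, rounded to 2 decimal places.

259.48 mm

With m = dᵢ/dₒ and 1/f = 1/dₒ + 1/dᵢ, substituting dᵢ = m·dₒ gives 1/f = (1 + 1/m)/dₒ, hence dₒ = f·(1 + 1/m).
dₒ = 154 × (1 + 1/1.46) = 154 × 1.68493 ≈ 259.479 mm.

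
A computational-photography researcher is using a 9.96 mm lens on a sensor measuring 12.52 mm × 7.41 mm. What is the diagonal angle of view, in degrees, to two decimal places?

Sensor diagonal = √(12.52² + 7.41²) = √211.6585 ≈ 14.5485 mm.
Angle of view α = 2·arctan(d/2f) with d = 14.5485 mm and f = 9.96 mm.
d/2f = 0.73035; arctan(0.73035) ≈ 36.1424°, so α ≈ 72.2847°.

72.28°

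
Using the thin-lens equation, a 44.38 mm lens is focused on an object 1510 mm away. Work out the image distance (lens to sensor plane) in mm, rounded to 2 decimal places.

1/dᵢ = 1/f − 1/dₒ = 1/44.38 − 1/1510 = 0.0218704 mm⁻¹.
dᵢ = 1/0.0218704 ≈ 45.7239 mm.

45.72 mm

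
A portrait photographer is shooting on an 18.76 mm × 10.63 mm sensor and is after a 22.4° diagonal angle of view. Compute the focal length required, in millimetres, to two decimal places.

54.45 mm

Sensor diagonal = √(18.76² + 10.63²) = √464.9345 ≈ 21.5623 mm.
From α = 2·arctan(d/2f) we get f = d / (2·tan(α/2)).
With d = 21.5623 mm and α/2 = 11.2°, tan(α/2) ≈ 0.19801, so f ≈ 21.5623 / 0.39601 ≈ 54.4489 mm.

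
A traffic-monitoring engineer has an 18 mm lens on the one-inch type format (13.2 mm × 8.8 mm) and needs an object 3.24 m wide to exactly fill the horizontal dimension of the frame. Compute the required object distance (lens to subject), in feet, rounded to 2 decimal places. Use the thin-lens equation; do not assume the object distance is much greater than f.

W: 3.24 m = 3240 mm.
Magnification m = w/W = dᵢ/dₒ; combined with 1/f = 1/dₒ + 1/dᵢ this gives dₒ = f·(1 + W/w).
dₒ = 18 mm × (1 + 3240/13.2) = 18 × 246.4545 ≈ 4436.182 mm = 4436.182/304.8 ft = 14.5544 ft.

14.55 ft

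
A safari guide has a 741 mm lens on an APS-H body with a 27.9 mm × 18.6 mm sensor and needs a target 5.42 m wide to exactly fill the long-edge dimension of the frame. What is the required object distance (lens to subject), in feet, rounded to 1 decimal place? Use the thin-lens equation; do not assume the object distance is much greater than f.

474.7 ft

W: 5.42 m = 5420 mm.
Magnification m = w/W = dᵢ/dₒ; combined with 1/f = 1/dₒ + 1/dᵢ this gives dₒ = f·(1 + W/w).
dₒ = 741 mm × (1 + 5420/27.9) = 741 × 195.2652 ≈ 144691.538 mm = 144691.538/304.8 ft = 474.71 ft.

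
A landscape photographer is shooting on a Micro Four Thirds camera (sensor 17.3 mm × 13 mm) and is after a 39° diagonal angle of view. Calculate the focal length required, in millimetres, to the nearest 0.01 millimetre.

Sensor diagonal = √(17.3² + 13²) = √468.2900 ≈ 21.6400 mm.
From α = 2·arctan(d/2f) we get f = d / (2·tan(α/2)).
With d = 21.6400 mm and α/2 = 19.5°, tan(α/2) ≈ 0.35412, so f ≈ 21.6400 / 0.70824 ≈ 30.5548 mm.

30.55 mm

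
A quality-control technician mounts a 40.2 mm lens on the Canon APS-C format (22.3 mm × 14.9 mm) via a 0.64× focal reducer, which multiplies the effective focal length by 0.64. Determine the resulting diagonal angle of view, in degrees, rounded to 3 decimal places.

55.059°

Effective focal length f = 40.2 × 0.64 = 25.728 mm.
Sensor diagonal = √(22.3² + 14.9²) = √719.3000 ≈ 26.8198 mm.
α = 2·arctan(26.820 / (2 × 25.728)) = 2·arctan(0.52122) ≈ 55.0586°.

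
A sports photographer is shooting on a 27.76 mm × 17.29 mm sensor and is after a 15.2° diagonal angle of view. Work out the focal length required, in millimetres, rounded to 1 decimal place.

Sensor diagonal = √(27.76² + 17.29²) = √1069.5617 ≈ 32.7042 mm.
From α = 2·arctan(d/2f) we get f = d / (2·tan(α/2)).
With d = 32.7042 mm and α/2 = 7.6°, tan(α/2) ≈ 0.13343, so f ≈ 32.7042 / 0.26686 ≈ 122.5531 mm.

122.6 mm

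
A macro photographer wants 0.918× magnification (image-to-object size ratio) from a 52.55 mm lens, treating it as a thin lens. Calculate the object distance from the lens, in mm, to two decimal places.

With m = dᵢ/dₒ and 1/f = 1/dₒ + 1/dᵢ, substituting dᵢ = m·dₒ gives 1/f = (1 + 1/m)/dₒ, hence dₒ = f·(1 + 1/m).
dₒ = 52.55 × (1 + 1/0.918) = 52.55 × 2.08932 ≈ 109.794 mm.

109.79 mm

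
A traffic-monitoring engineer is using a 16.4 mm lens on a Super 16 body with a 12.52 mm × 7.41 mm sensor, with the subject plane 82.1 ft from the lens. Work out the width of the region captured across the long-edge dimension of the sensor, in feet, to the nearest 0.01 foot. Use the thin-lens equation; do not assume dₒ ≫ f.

dₒ: 82.1 ft × 304.8 mm/ft = 25024.08 mm.
Similar triangles through the lens centre give W/dₒ = w/dᵢ; with 1/f = 1/dₒ + 1/dᵢ this gives W = w·(dₒ − f)/f.
W = 12.52 mm × (25024.1 − 16.4) / 16.4 = 12.52 × 1524.8585 ≈ 19091.228 mm = 19091.228/304.8 ft = 62.6353 ft.

62.64 ft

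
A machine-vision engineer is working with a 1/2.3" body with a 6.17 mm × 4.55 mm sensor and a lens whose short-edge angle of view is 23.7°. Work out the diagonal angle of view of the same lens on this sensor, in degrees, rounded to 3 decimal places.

From the short-edge AOV: f = 4.55 / (2·tan(11.85°)) = 4.55 / 0.41964 ≈ 10.8425 mm.
Sensor diagonal = √(6.17² + 4.55²) = √58.7714 ≈ 7.6663 mm.
Diagonal AOV = 2·arctan(7.6663 / (2 × 10.8425)) = 2·arctan(0.35353) ≈ 38.9397°.

38.940°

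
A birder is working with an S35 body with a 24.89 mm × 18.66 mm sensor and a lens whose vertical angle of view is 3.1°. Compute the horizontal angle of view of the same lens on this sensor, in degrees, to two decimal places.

From the vertical AOV: f = 18.66 / (2·tan(1.55°)) = 18.66 / 0.05412 ≈ 344.7995 mm.
Horizontal AOV = 2·arctan(24.89 / (2 × 344.7995)) = 2·arctan(0.03609) ≈ 4.1342°.

4.13°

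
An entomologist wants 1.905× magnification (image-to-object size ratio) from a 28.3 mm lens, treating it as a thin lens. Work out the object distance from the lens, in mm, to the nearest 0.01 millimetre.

With m = dᵢ/dₒ and 1/f = 1/dₒ + 1/dᵢ, substituting dᵢ = m·dₒ gives 1/f = (1 + 1/m)/dₒ, hence dₒ = f·(1 + 1/m).
dₒ = 28.3 × (1 + 1/1.905) = 28.3 × 1.52493 ≈ 43.156 mm.

43.16 mm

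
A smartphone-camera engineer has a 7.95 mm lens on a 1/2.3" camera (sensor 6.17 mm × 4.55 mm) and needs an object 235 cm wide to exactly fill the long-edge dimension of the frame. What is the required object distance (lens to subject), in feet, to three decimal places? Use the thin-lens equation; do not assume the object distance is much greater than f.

W: 235 cm = 2350 mm.
Magnification m = w/W = dᵢ/dₒ; combined with 1/f = 1/dₒ + 1/dᵢ this gives dₒ = f·(1 + W/w).
dₒ = 7.95 mm × (1 + 2350/6.17) = 7.95 × 381.8752 ≈ 3035.908 mm = 3035.908/304.8 ft = 9.96033 ft.

9.960 ft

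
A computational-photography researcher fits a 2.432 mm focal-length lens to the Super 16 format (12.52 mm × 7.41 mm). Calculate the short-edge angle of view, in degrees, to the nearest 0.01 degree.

Angle of view α = 2·arctan(h/2f) with h = 7.41 mm and f = 2.432 mm.
h/2f = 1.52344; arctan(1.52344) ≈ 56.7187°, so α ≈ 113.4374°.

113.44°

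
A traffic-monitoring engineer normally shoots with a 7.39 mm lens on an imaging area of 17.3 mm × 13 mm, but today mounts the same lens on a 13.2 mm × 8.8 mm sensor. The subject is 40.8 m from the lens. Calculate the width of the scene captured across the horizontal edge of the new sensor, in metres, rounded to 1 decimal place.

The focal length stays 7.39 mm; the relevant sensor dimension is now w = 13.2 mm. Object distance dₒ = 40.8 m = 40800 mm.
Thin-lens field width W = w·(dₒ − f)/f = 13.2 × (40800 − 7.39)/7.39 ≈ 72863.661 mm = 72.8637 m.

72.9 m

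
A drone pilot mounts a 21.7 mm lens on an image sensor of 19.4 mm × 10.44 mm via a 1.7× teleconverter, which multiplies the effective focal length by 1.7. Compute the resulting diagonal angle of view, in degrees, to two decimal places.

33.25°

Effective focal length f = 21.7 × 1.7 = 36.89 mm.
Sensor diagonal = √(19.4² + 10.44²) = √485.3536 ≈ 22.0307 mm.
α = 2·arctan(22.031 / (2 × 36.89)) = 2·arctan(0.29860) ≈ 33.2513°.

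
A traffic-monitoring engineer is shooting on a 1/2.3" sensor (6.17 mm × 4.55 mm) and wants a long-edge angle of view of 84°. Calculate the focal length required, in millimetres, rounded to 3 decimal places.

From α = 2·arctan(w/2f) we get f = w / (2·tan(α/2)).
With w = 6.17 mm and α/2 = 42°, tan(α/2) ≈ 0.90040, so f ≈ 6.17 / 1.80081 ≈ 3.4262 mm.

3.426 mm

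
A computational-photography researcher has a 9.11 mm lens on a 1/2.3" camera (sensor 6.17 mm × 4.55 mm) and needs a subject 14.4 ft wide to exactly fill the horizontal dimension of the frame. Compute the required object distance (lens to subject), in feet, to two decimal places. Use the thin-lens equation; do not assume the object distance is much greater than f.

W: 14.4 ft × 304.8 mm/ft = 4389.12 mm.
Magnification m = w/W = dᵢ/dₒ; combined with 1/f = 1/dₒ + 1/dᵢ this gives dₒ = f·(1 + W/w).
dₒ = 9.11 mm × (1 + 4389.12/6.17) = 9.11 × 712.3646 ≈ 6489.642 mm = 6489.642/304.8 ft = 21.2915 ft.

21.29 ft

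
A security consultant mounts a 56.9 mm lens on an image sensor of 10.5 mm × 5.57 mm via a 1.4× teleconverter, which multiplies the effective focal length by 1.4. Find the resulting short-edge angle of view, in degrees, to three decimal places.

Effective focal length f = 56.9 × 1.4 = 79.66 mm.
α = 2·arctan(5.57 / (2 × 79.66)) = 2·arctan(0.03496) ≈ 4.0046°.

4.005°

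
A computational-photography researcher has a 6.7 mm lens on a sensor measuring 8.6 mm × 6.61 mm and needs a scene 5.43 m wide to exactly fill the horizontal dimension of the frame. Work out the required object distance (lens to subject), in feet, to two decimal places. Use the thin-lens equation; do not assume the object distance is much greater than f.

13.90 ft

W: 5.43 m = 5430 mm.
Magnification m = w/W = dᵢ/dₒ; combined with 1/f = 1/dₒ + 1/dᵢ this gives dₒ = f·(1 + W/w).
dₒ = 6.7 mm × (1 + 5430/8.6) = 6.7 × 632.3953 ≈ 4237.049 mm = 4237.049/304.8 ft = 13.9011 ft.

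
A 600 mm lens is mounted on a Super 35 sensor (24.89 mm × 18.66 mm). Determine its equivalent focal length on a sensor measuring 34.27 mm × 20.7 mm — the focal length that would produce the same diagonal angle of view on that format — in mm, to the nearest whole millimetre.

772 mm

Sensor diagonal = √(24.89² + 18.66²) = √967.7077 ≈ 31.1080 mm.
Sensor diagonal = √(34.27² + 20.7²) = √1602.9229 ≈ 40.0365 mm.
Equal angle of view means equal diagonal/f ratio, so f₂ = f₁ · (diagonal₂/diagonal₁) = 600 × 40.0365/31.1080.
f₂ = 600 × 1.28702 ≈ 772.210 mm.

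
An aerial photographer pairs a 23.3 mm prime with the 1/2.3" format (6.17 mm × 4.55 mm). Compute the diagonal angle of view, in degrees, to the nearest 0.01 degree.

18.68°

Sensor diagonal = √(6.17² + 4.55²) = √58.7714 ≈ 7.6663 mm.
Angle of view α = 2·arctan(d/2f) with d = 7.6663 mm and f = 23.3 mm.
d/2f = 0.16451; arctan(0.16451) ≈ 9.3422°, so α ≈ 18.6843°.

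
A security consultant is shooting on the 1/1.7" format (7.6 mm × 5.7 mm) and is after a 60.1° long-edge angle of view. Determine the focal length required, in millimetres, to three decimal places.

From α = 2·arctan(w/2f) we get f = w / (2·tan(α/2)).
With w = 7.6 mm and α/2 = 30.05°, tan(α/2) ≈ 0.57851, so f ≈ 7.6 / 1.15703 ≈ 6.5685 mm.

6.569 mm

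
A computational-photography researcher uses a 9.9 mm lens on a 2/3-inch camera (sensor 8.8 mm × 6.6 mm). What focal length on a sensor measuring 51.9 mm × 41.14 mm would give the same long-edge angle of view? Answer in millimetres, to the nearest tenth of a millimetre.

58.4 mm

Equal angle of view means equal width/f ratio, so f₂ = f₁ · (width₂/width₁) = 9.9 × 51.9/8.8.
f₂ = 9.9 × 5.89773 ≈ 58.388 mm.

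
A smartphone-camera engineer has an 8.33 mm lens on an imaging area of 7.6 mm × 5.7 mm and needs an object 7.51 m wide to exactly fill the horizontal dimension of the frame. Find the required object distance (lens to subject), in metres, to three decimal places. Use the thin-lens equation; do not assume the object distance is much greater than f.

8.240 m

W: 7.51 m = 7510 mm.
Magnification m = w/W = dᵢ/dₒ; combined with 1/f = 1/dₒ + 1/dᵢ this gives dₒ = f·(1 + W/w).
dₒ = 8.33 mm × (1 + 7510/7.6) = 8.33 × 989.1579 ≈ 8239.685 mm = 8.23969 m.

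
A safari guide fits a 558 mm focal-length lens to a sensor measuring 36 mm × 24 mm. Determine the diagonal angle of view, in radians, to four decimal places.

Sensor diagonal = √(36² + 24²) = √1872.0000 ≈ 43.2666 mm.
Angle of view α = 2·arctan(d/2f) with d = 43.2666 mm and f = 558 mm.
d/2f = 0.03877; arctan(0.03877) ≈ 0.0387 rad, so α ≈ 0.0775 rad.

0.0775 rad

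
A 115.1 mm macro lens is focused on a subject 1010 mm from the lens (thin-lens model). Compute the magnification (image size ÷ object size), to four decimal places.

0.1286×

Thin lens: 1/f = 1/dₒ + 1/dᵢ → 1/dᵢ = 1/115.1 − 1/1010 = 0.0076980 mm⁻¹, so dᵢ ≈ 129.9039 mm.
Magnification m = dᵢ/dₒ = 129.9039/1010 ≈ 0.12862.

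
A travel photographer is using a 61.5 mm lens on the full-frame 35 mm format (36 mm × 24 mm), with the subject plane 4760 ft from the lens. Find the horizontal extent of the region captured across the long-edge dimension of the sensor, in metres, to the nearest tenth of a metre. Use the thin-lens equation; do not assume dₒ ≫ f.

dₒ: 4760 ft × 304.8 mm/ft = 1450847.95 mm.
Similar triangles through the lens centre give W/dₒ = w/dᵢ; with 1/f = 1/dₒ + 1/dᵢ this gives W = w·(dₒ − f)/f.
W = 36 mm × (1.45085e+06 − 61.5) / 61.5 = 36 × 23590.0236 ≈ 849240.851 mm = 849.241 m.

849.2 m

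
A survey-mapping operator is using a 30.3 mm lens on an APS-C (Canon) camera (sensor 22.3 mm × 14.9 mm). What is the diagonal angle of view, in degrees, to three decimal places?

Sensor diagonal = √(22.3² + 14.9²) = √719.3000 ≈ 26.8198 mm.
Angle of view α = 2·arctan(d/2f) with d = 26.8198 mm and f = 30.3 mm.
d/2f = 0.44257; arctan(0.44257) ≈ 23.8728°, so α ≈ 47.7455°.

47.746°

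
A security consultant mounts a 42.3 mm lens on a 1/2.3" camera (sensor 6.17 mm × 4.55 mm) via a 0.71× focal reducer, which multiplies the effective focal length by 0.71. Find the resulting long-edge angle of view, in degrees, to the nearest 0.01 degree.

Effective focal length f = 42.3 × 0.71 = 30.033 mm.
α = 2·arctan(6.17 / (2 × 30.033)) = 2·arctan(0.10272) ≈ 11.7297°.

11.73°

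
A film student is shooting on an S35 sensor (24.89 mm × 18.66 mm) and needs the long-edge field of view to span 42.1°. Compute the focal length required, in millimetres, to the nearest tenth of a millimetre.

From α = 2·arctan(w/2f) we get f = w / (2·tan(α/2)).
With w = 24.89 mm and α/2 = 21.05°, tan(α/2) ≈ 0.38487, so f ≈ 24.89 / 0.76973 ≈ 32.3360 mm.

32.3 mm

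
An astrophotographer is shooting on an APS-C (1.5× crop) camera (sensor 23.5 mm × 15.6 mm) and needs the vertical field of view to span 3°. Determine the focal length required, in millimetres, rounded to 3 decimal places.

297.870 mm

From α = 2·arctan(h/2f) we get f = h / (2·tan(α/2)).
With h = 15.6 mm and α/2 = 1.5°, tan(α/2) ≈ 0.02619, so f ≈ 15.6 / 0.05237 ≈ 297.8700 mm.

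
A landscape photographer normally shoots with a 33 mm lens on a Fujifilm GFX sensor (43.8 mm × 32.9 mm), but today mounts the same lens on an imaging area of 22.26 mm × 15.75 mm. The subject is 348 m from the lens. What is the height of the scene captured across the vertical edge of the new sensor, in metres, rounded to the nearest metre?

The focal length stays 33 mm; the relevant sensor dimension is now h = 15.75 mm. Object distance dₒ = 348 m = 348000 mm.
Thin-lens field height W = h·(dₒ − f)/f = 15.75 × (348000 − 33)/33 ≈ 166075.159 mm = 166.075 m.

166 m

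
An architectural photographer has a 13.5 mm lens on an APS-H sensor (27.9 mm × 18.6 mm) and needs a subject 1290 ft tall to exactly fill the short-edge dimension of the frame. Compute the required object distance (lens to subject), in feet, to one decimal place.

W: 1290 ft × 304.8 mm/ft = 393191.99 mm.
Magnification m = h/W = dᵢ/dₒ; combined with 1/f = 1/dₒ + 1/dᵢ this gives dₒ = f·(1 + W/h).
dₒ = 13.5 mm × (1 + 393192/18.6) = 13.5 × 21140.3542 ≈ 285394.781 mm = 285394.781/304.8 ft = 936.335 ft.

936.3 ft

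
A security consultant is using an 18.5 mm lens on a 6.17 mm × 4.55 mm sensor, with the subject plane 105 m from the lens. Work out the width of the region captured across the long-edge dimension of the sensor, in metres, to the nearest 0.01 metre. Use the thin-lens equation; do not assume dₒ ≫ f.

dₒ: 105 m = 105000 mm.
Similar triangles through the lens centre give W/dₒ = w/dᵢ; with 1/f = 1/dₒ + 1/dᵢ this gives W = w·(dₒ − f)/f.
W = 6.17 mm × (105000 − 18.5) / 18.5 = 6.17 × 5674.6757 ≈ 35012.749 mm = 35.0127 m.

35.01 m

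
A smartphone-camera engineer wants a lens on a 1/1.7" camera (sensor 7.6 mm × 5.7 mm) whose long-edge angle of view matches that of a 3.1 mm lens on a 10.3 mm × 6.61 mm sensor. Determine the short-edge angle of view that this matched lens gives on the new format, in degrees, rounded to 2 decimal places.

Equal long-edge AOV ⇒ f₂ = f₁ · 7.6/10.3 = 3.1 × 0.73786 ≈ 2.2874 mm.
Short-edge AOV on the new format = 2·arctan(5.7 / (2 × 2.2874)) = 2·arctan(1.24597) ≈ 102.4997°.

102.50°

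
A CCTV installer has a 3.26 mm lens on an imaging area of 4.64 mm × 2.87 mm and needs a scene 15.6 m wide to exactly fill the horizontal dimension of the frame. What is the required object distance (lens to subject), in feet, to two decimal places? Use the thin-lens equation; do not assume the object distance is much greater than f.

35.97 ft

W: 15.6 m = 15600 mm.
Magnification m = w/W = dᵢ/dₒ; combined with 1/f = 1/dₒ + 1/dᵢ this gives dₒ = f·(1 + W/w).
dₒ = 3.26 mm × (1 + 15600/4.64) = 3.26 × 3363.0690 ≈ 10963.605 mm = 10963.605/304.8 ft = 35.9698 ft.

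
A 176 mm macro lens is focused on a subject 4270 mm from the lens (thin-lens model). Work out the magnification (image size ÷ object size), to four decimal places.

0.0430×

Thin lens: 1/f = 1/dₒ + 1/dᵢ → 1/dᵢ = 1/176 − 1/4270 = 0.0054476 mm⁻¹, so dᵢ ≈ 183.5662 mm.
Magnification m = dᵢ/dₒ = 183.5662/4270 ≈ 0.04299.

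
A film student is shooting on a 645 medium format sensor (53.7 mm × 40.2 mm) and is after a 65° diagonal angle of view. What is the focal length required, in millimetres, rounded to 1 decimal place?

Sensor diagonal = √(53.7² + 40.2²) = √4499.7300 ≈ 67.0800 mm.
From α = 2·arctan(d/2f) we get f = d / (2·tan(α/2)).
With d = 67.0800 mm and α/2 = 32.5°, tan(α/2) ≈ 0.63707, so f ≈ 67.0800 / 1.27414 ≈ 52.6473 mm.

52.6 mm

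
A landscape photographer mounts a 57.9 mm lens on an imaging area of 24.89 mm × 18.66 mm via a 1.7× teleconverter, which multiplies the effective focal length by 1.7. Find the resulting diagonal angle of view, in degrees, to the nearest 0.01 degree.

Effective focal length f = 57.9 × 1.7 = 98.43 mm.
Sensor diagonal = √(24.89² + 18.66²) = √967.7077 ≈ 31.1080 mm.
α = 2·arctan(31.108 / (2 × 98.43)) = 2·arctan(0.15802) ≈ 17.9594°.

17.96°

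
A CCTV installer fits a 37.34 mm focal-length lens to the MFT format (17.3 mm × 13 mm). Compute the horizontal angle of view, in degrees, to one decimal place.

Angle of view α = 2·arctan(w/2f) with w = 17.3 mm and f = 37.34 mm.
w/2f = 0.23166; arctan(0.23166) ≈ 13.0428°, so α ≈ 26.0856°.

26.1°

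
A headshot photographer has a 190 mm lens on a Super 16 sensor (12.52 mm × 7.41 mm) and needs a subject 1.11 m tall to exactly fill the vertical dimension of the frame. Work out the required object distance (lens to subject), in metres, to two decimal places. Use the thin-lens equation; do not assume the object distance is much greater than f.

28.65 m

W: 1.11 m = 1110 mm.
Magnification m = h/W = dᵢ/dₒ; combined with 1/f = 1/dₒ + 1/dᵢ this gives dₒ = f·(1 + W/h).
dₒ = 190 mm × (1 + 1110/7.41) = 190 × 150.7976 ≈ 28651.538 mm = 28.6515 m.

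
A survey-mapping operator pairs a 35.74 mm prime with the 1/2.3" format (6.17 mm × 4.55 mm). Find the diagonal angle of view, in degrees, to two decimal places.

12.24°

Sensor diagonal = √(6.17² + 4.55²) = √58.7714 ≈ 7.6663 mm.
Angle of view α = 2·arctan(d/2f) with d = 7.6663 mm and f = 35.74 mm.
d/2f = 0.10725; arctan(0.10725) ≈ 6.1216°, so α ≈ 12.2432°.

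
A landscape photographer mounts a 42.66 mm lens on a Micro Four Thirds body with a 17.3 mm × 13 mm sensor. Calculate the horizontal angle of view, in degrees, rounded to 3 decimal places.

Angle of view α = 2·arctan(w/2f) with w = 17.3 mm and f = 42.66 mm.
w/2f = 0.20277; arctan(0.20277) ≈ 11.4622°, so α ≈ 22.9245°.

22.924°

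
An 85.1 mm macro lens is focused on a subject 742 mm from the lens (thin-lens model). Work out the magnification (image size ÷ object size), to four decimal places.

Thin lens: 1/f = 1/dₒ + 1/dᵢ → 1/dᵢ = 1/85.1 − 1/742 = 0.0104032 mm⁻¹, so dᵢ ≈ 96.1245 mm.
Magnification m = dᵢ/dₒ = 96.1245/742 ≈ 0.12955.

0.1295×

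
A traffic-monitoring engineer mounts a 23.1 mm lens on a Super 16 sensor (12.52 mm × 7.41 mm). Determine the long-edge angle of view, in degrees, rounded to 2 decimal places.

Angle of view α = 2·arctan(w/2f) with w = 12.52 mm and f = 23.1 mm.
w/2f = 0.27100; arctan(0.27100) ≈ 15.1627°, so α ≈ 30.3255°.

30.33°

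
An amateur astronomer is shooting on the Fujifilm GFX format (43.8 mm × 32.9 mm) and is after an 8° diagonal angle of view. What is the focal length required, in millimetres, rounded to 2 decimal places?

391.70 mm

Sensor diagonal = √(43.8² + 32.9²) = √3000.8500 ≈ 54.7800 mm.
From α = 2·arctan(d/2f) we get f = d / (2·tan(α/2)).
With d = 54.7800 mm and α/2 = 4°, tan(α/2) ≈ 0.06993, so f ≈ 54.7800 / 0.13985 ≈ 391.6954 mm.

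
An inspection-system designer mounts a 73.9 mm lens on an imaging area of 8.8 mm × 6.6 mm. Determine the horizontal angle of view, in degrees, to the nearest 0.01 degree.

Angle of view α = 2·arctan(w/2f) with w = 8.8 mm and f = 73.9 mm.
w/2f = 0.05954; arctan(0.05954) ≈ 3.4074°, so α ≈ 6.8147°.

6.81°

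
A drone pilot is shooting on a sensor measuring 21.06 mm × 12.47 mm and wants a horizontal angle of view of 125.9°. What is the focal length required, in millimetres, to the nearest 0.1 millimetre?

From α = 2·arctan(w/2f) we get f = w / (2·tan(α/2)).
With w = 21.06 mm and α/2 = 62.95°, tan(α/2) ≈ 1.95838, so f ≈ 21.06 / 3.91677 ≈ 5.3769 mm.

5.4 mm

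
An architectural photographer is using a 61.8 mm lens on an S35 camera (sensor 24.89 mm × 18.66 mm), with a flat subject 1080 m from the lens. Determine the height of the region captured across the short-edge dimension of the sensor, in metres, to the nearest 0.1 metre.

326.1 m

dₒ: 1080 m = 1.08e+06 mm.
Similar triangles through the lens centre give W/dₒ = h/dᵢ; with 1/f = 1/dₒ + 1/dᵢ this gives W = h·(dₒ − f)/f.
W = 18.66 mm × (1.08e+06 − 61.8) / 61.8 = 18.66 × 17474.7282 ≈ 326078.427 mm = 326.078 m.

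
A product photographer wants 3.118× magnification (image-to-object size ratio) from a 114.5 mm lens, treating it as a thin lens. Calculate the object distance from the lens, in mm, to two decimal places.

With m = dᵢ/dₒ and 1/f = 1/dₒ + 1/dᵢ, substituting dᵢ = m·dₒ gives 1/f = (1 + 1/m)/dₒ, hence dₒ = f·(1 + 1/m).
dₒ = 114.5 × (1 + 1/3.118) = 114.5 × 1.32072 ≈ 151.222 mm.

151.22 mm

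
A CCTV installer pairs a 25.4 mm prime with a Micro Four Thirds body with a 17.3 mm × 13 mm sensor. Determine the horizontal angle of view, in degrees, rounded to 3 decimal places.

37.613°

Angle of view α = 2·arctan(w/2f) with w = 17.3 mm and f = 25.4 mm.
w/2f = 0.34055; arctan(0.34055) ≈ 18.8063°, so α ≈ 37.6127°.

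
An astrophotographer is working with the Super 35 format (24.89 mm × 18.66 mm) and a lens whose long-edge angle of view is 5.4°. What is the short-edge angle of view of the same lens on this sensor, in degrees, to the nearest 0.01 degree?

From the long-edge AOV: f = 24.89 / (2·tan(2.7°)) = 24.89 / 0.09432 ≈ 263.8956 mm.
Short-edge AOV = 2·arctan(18.66 / (2 × 263.8956)) = 2·arctan(0.03535) ≈ 4.0497°.

4.05°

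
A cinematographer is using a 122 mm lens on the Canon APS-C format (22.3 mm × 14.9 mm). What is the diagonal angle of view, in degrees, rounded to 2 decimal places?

12.55°

Sensor diagonal = √(22.3² + 14.9²) = √719.3000 ≈ 26.8198 mm.
Angle of view α = 2·arctan(d/2f) with d = 26.8198 mm and f = 122 mm.
d/2f = 0.10992; arctan(0.10992) ≈ 6.2726°, so α ≈ 12.5452°.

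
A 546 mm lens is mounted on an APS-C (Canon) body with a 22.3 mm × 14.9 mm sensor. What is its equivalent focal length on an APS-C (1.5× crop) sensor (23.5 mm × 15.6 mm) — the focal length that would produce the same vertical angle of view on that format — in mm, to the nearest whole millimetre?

572 mm

Equal angle of view means equal height/f ratio, so f₂ = f₁ · (height₂/height₁) = 546 × 15.6/14.9.
f₂ = 546 × 1.04698 ≈ 571.651 mm.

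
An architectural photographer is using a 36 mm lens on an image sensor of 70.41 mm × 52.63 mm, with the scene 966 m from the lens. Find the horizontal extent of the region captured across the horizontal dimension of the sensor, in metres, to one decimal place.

dₒ: 966 m = 966000 mm.
Similar triangles through the lens centre give W/dₒ = w/dᵢ; with 1/f = 1/dₒ + 1/dᵢ this gives W = w·(dₒ − f)/f.
W = 70.41 mm × (966000 − 36) / 36 = 70.41 × 26832.3333 ≈ 1889264.590 mm = 1889.26 m.

1889.3 m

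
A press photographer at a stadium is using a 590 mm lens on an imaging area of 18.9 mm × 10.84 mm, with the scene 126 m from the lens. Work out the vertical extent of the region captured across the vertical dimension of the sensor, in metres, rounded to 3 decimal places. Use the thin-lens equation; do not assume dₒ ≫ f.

2.304 m

dₒ: 126 m = 126000 mm.
Similar triangles through the lens centre give W/dₒ = h/dᵢ; with 1/f = 1/dₒ + 1/dᵢ this gives W = h·(dₒ − f)/f.
W = 10.84 mm × (126000 − 590) / 590 = 10.84 × 212.5593 ≈ 2304.143 mm = 2.30414 m.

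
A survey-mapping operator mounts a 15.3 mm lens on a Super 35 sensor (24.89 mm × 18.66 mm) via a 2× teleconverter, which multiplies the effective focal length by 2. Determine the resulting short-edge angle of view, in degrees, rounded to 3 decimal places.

33.913°

Effective focal length f = 15.3 × 2 = 30.6 mm.
α = 2·arctan(18.66 / (2 × 30.6)) = 2·arctan(0.30490) ≈ 33.9131°.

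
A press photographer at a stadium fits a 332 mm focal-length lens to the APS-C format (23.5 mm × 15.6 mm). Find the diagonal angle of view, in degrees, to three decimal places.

Sensor diagonal = √(23.5² + 15.6²) = √795.6100 ≈ 28.2066 mm.
Angle of view α = 2·arctan(d/2f) with d = 28.2066 mm and f = 332 mm.
d/2f = 0.04248; arctan(0.04248) ≈ 2.4324°, so α ≈ 4.8649°.

4.865°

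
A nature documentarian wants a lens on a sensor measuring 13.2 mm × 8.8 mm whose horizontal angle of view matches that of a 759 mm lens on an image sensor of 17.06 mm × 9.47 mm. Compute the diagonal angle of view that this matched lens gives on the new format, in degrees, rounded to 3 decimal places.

Equal horizontal AOV ⇒ f₂ = f₁ · 13.2/17.06 = 759 × 0.77374 ≈ 587.2685 mm.
Sensor diagonal = √(13.2² + 8.8²) = √251.6800 ≈ 15.8644 mm.
Diagonal AOV on the new format = 2·arctan(15.8644 / (2 × 587.2685)) = 2·arctan(0.01351) ≈ 1.5477°.

1.548°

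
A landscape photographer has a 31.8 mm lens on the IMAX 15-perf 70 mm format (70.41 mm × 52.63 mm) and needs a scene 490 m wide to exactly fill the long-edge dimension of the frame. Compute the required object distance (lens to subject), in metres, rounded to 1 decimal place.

W: 490 m = 490000 mm.
Magnification m = w/W = dᵢ/dₒ; combined with 1/f = 1/dₒ + 1/dᵢ this gives dₒ = f·(1 + W/w).
dₒ = 31.8 mm × (1 + 490000/70.41) = 31.8 × 6960.2387 ≈ 221335.592 mm = 221.336 m.

221.3 m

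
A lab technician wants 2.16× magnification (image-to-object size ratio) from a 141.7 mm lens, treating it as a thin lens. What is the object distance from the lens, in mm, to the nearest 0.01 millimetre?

With m = dᵢ/dₒ and 1/f = 1/dₒ + 1/dᵢ, substituting dᵢ = m·dₒ gives 1/f = (1 + 1/m)/dₒ, hence dₒ = f·(1 + 1/m).
dₒ = 141.7 × (1 + 1/2.16) = 141.7 × 1.46296 ≈ 207.302 mm.

207.30 mm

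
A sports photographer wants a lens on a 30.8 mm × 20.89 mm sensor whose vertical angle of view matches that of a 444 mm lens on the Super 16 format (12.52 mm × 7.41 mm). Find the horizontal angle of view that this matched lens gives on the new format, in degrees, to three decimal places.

1.410°

Equal vertical AOV ⇒ f₂ = f₁ · 20.89/7.41 = 444 × 2.81916 ≈ 1251.7085 mm.
Horizontal AOV on the new format = 2·arctan(30.8 / (2 × 1251.7085)) = 2·arctan(0.01230) ≈ 1.4098°.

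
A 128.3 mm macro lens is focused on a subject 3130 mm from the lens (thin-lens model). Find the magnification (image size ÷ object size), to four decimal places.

Thin lens: 1/f = 1/dₒ + 1/dᵢ → 1/dᵢ = 1/128.3 − 1/3130 = 0.0074747 mm⁻¹, so dᵢ ≈ 133.7839 mm.
Magnification m = dᵢ/dₒ = 133.7839/3130 ≈ 0.04274.

0.0427×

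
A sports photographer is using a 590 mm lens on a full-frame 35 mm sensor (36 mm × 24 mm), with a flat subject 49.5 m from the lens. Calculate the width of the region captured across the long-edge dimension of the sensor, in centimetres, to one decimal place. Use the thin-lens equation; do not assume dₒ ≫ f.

dₒ: 49.5 m = 49500 mm.
Similar triangles through the lens centre give W/dₒ = w/dᵢ; with 1/f = 1/dₒ + 1/dᵢ this gives W = w·(dₒ − f)/f.
W = 36 mm × (49500 − 590) / 590 = 36 × 82.8983 ≈ 2984.339 mm = 298.434 cm.

298.4 cm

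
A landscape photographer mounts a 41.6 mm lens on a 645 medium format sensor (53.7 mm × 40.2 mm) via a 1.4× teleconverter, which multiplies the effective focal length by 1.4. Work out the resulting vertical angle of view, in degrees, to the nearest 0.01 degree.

Effective focal length f = 41.6 × 1.4 = 58.24 mm.
α = 2·arctan(40.2 / (2 × 58.24)) = 2·arctan(0.34512) ≈ 38.0815°.

38.08°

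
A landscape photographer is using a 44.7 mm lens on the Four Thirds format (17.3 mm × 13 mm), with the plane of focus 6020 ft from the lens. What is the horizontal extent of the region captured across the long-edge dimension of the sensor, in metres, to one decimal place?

710.1 m

dₒ: 6020 ft × 304.8 mm/ft = 1834895.94 mm.
Similar triangles through the lens centre give W/dₒ = w/dᵢ; with 1/f = 1/dₒ + 1/dᵢ this gives W = w·(dₒ − f)/f.
W = 17.3 mm × (1.8349e+06 − 44.7) / 44.7 = 17.3 × 41048.1262 ≈ 710132.583 mm = 710.133 m.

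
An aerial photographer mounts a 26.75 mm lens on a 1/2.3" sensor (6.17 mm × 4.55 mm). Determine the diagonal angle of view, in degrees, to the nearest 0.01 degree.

16.31°

Sensor diagonal = √(6.17² + 4.55²) = √58.7714 ≈ 7.6663 mm.
Angle of view α = 2·arctan(d/2f) with d = 7.6663 mm and f = 26.75 mm.
d/2f = 0.14329; arctan(0.14329) ≈ 8.1547°, so α ≈ 16.3093°.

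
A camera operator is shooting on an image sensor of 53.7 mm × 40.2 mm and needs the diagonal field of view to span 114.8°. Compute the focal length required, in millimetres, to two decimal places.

21.45 mm

Sensor diagonal = √(53.7² + 40.2²) = √4499.7300 ≈ 67.0800 mm.
From α = 2·arctan(d/2f) we get f = d / (2·tan(α/2)).
With d = 67.0800 mm and α/2 = 57.4°, tan(α/2) ≈ 1.56366, so f ≈ 67.0800 / 3.12731 ≈ 21.4497 mm.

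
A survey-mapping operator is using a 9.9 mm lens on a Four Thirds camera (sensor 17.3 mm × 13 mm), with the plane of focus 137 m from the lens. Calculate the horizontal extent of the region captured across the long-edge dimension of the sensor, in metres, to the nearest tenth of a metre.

239.4 m

dₒ: 137 m = 137000 mm.
Similar triangles through the lens centre give W/dₒ = w/dᵢ; with 1/f = 1/dₒ + 1/dᵢ this gives W = w·(dₒ − f)/f.
W = 17.3 mm × (137000 − 9.9) / 9.9 = 17.3 × 13837.3838 ≈ 239386.740 mm = 239.387 m.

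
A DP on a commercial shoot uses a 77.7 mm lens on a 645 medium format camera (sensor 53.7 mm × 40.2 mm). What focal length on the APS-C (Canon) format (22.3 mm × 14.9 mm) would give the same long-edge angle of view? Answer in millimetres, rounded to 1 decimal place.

32.3 mm

Equal angle of view means equal width/f ratio, so f₂ = f₁ · (width₂/width₁) = 77.7 × 22.3/53.7.
f₂ = 77.7 × 0.41527 ≈ 32.266 mm.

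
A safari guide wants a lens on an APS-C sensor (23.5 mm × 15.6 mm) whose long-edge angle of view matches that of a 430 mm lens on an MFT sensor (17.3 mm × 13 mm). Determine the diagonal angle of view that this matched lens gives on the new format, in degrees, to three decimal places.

2.766°

Equal long-edge AOV ⇒ f₂ = f₁ · 23.5/17.3 = 430 × 1.35838 ≈ 584.1040 mm.
Sensor diagonal = √(23.5² + 15.6²) = √795.6100 ≈ 28.2066 mm.
Diagonal AOV on the new format = 2·arctan(28.2066 / (2 × 584.1040)) = 2·arctan(0.02415) ≈ 2.7663°.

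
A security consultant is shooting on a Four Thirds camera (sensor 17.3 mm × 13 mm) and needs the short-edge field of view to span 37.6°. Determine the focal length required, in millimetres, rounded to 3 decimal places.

From α = 2·arctan(h/2f) we get f = h / (2·tan(α/2)).
With h = 13 mm and α/2 = 18.8°, tan(α/2) ≈ 0.34043, so f ≈ 13 / 0.68086 ≈ 19.0936 mm.

19.094 mm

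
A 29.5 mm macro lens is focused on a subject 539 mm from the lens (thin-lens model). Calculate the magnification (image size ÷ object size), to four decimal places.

0.0579×

Thin lens: 1/f = 1/dₒ + 1/dᵢ → 1/dᵢ = 1/29.5 − 1/539 = 0.0320430 mm⁻¹, so dᵢ ≈ 31.2080 mm.
Magnification m = dᵢ/dₒ = 31.2080/539 ≈ 0.05790.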